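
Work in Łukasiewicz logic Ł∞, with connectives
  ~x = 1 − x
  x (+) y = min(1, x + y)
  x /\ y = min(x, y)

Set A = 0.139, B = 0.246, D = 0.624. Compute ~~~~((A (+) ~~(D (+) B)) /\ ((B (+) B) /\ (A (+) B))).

D (+) B = min(1, 0.624 + 0.246) = min(1, 0.870) = 0.870
~(D (+) B) = 1 − 0.870 = 0.130
~~(D (+) B) = 1 − 0.130 = 0.870
A (+) ~~(D (+) B) = min(1, 0.139 + 0.870) = min(1, 1.009) = 1.000
B (+) B = min(1, 0.246 + 0.246) = min(1, 0.492) = 0.492
A (+) B = min(1, 0.139 + 0.246) = min(1, 0.385) = 0.385
(B (+) B) /\ (A (+) B) = min(0.492, 0.385) = 0.385
(A (+) ~~(D (+) B)) /\ ((B (+) B) /\ (A (+) B)) = min(1.000, 0.385) = 0.385
~((A (+) ~~(D (+) B)) /\ ((B (+) B) /\ (A (+) B))) = 1 − 0.385 = 0.615
~~((A (+) ~~(D (+) B)) /\ ((B (+) B) /\ (A (+) B))) = 1 − 0.615 = 0.385
~~~((A (+) ~~(D (+) B)) /\ ((B (+) B) /\ (A (+) B))) = 1 − 0.385 = 0.615
~~~~((A (+) ~~(D (+) B)) /\ ((B (+) B) /\ (A (+) B))) = 1 − 0.615 = 0.385

0.385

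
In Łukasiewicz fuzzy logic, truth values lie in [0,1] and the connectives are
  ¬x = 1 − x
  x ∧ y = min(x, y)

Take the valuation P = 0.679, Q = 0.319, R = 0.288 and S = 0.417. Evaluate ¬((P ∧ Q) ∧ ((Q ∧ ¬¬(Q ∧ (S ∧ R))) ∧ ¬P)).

P ∧ Q = min(0.679, 0.319) = 0.319
S ∧ R = min(0.417, 0.288) = 0.288
Q ∧ (S ∧ R) = min(0.319, 0.288) = 0.288
¬(Q ∧ (S ∧ R)) = 1 − 0.288 = 0.712
¬¬(Q ∧ (S ∧ R)) = 1 − 0.712 = 0.288
Q ∧ ¬¬(Q ∧ (S ∧ R)) = min(0.319, 0.288) = 0.288
¬P = 1 − 0.679 = 0.321
(Q ∧ ¬¬(Q ∧ (S ∧ R))) ∧ ¬P = min(0.288, 0.321) = 0.288
(P ∧ Q) ∧ ((Q ∧ ¬¬(Q ∧ (S ∧ R))) ∧ ¬P) = min(0.319, 0.288) = 0.288
¬((P ∧ Q) ∧ ((Q ∧ ¬¬(Q ∧ (S ∧ R))) ∧ ¬P)) = 1 − 0.288 = 0.712

0.712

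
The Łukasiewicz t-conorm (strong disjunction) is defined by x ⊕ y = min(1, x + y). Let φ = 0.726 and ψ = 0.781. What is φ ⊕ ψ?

1.000

φ ⊕ ψ = min(1, 0.726 + 0.781) = min(1, 1.507) = 1.000
For comparison, the Gödel t-conorm max(x, y) would give 0.781.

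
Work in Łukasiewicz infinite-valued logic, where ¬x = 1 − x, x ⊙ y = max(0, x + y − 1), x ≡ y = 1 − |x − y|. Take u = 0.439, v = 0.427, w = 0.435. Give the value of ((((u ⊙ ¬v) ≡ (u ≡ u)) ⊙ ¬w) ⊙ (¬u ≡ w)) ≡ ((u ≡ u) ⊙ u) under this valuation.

0.561

¬v = 1 − 0.427 = 0.573
u ⊙ ¬v = max(0, 0.439 + 0.573 − 1) = max(0, 0.012) = 0.012
u ≡ u = 1 − |0.439 − 0.439| = 1 − 0.000 = 1.000
(u ⊙ ¬v) ≡ (u ≡ u) = 1 − |0.012 − 1.000| = 1 − 0.988 = 0.012
¬w = 1 − 0.435 = 0.565
((u ⊙ ¬v) ≡ (u ≡ u)) ⊙ ¬w = max(0, 0.012 + 0.565 − 1) = max(0, -0.423) = 0.000
¬u = 1 − 0.439 = 0.561
¬u ≡ w = 1 − |0.561 − 0.435| = 1 − 0.126 = 0.874
(((u ⊙ ¬v) ≡ (u ≡ u)) ⊙ ¬w) ⊙ (¬u ≡ w) = max(0, 0.000 + 0.874 − 1) = max(0, -0.126) = 0.000
(u ≡ u) ⊙ u = max(0, 1.000 + 0.439 − 1) = max(0, 0.439) = 0.439
((((u ⊙ ¬v) ≡ (u ≡ u)) ⊙ ¬w) ⊙ (¬u ≡ w)) ≡ ((u ≡ u) ⊙ u) = 1 − |0.000 − 0.439| = 1 − 0.439 = 0.561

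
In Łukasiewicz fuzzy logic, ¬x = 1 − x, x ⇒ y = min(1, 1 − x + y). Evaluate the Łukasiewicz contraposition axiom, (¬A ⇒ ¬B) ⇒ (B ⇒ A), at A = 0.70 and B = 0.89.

¬A = 1 − 0.70 = 0.30
¬B = 1 − 0.89 = 0.11
¬A ⇒ ¬B = min(1, 1 − 0.30 + 0.11) = min(1, 0.81) = 0.81
B ⇒ A = min(1, 1 − 0.89 + 0.70) = min(1, 0.81) = 0.81
(¬A ⇒ ¬B) ⇒ (B ⇒ A) = min(1, 1 − 0.81 + 0.81) = min(1, 1.00) = 1.00
(As expected: an axiom of Ł∞, always 1.)

1.00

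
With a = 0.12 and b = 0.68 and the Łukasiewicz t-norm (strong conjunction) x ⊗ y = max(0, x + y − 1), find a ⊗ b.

a ⊗ b = max(0, 0.12 + 0.68 − 1) = max(0, -0.20) = 0.00
For comparison, the Gödel (minimum) t-norm min(x, y) would give 0.12.

0.00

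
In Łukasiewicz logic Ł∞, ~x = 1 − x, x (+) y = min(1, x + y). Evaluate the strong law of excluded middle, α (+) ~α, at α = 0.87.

~α = 1 − 0.87 = 0.13
α (+) ~α = min(1, 0.87 + 0.13) = min(1, 1.00) = 1.00
(As expected: always 1 in Ł∞ since a ⊕ (1−a) = 1.)

1.00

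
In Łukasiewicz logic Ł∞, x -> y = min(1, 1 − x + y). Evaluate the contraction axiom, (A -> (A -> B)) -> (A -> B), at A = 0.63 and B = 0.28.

A -> B = min(1, 1 − 0.63 + 0.28) = min(1, 0.65) = 0.65
A -> (A -> B) = min(1, 1 − 0.63 + 0.65) = min(1, 1.02) = 1.00
(A -> (A -> B)) -> (A -> B) = min(1, 1 − 1.00 + 0.65) = min(1, 0.65) = 0.65
(The value 0.65 < 1 shows this instance is not satisfied; fails in Ł∞ (the t-norm is not idempotent).)

0.65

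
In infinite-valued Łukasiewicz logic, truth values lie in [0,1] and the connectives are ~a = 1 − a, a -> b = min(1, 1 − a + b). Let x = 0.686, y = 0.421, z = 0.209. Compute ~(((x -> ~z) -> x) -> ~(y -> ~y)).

0.686

~z = 1 − 0.209 = 0.791
x -> ~z = min(1, 1 − 0.686 + 0.791) = min(1, 1.105) = 1.000
(x -> ~z) -> x = min(1, 1 − 1.000 + 0.686) = min(1, 0.686) = 0.686
~y = 1 − 0.421 = 0.579
y -> ~y = min(1, 1 − 0.421 + 0.579) = min(1, 1.158) = 1.000
~(y -> ~y) = 1 − 1.000 = 0.000
((x -> ~z) -> x) -> ~(y -> ~y) = min(1, 1 − 0.686 + 0.000) = min(1, 0.314) = 0.314
~(((x -> ~z) -> x) -> ~(y -> ~y)) = 1 − 0.314 = 0.686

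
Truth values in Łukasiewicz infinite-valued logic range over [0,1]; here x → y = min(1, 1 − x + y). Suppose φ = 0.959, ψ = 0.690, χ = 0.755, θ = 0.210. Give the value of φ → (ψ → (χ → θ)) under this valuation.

χ → θ = min(1, 1 − 0.755 + 0.210) = min(1, 0.455) = 0.455
ψ → (χ → θ) = min(1, 1 − 0.690 + 0.455) = min(1, 0.765) = 0.765
φ → (ψ → (χ → θ)) = min(1, 1 − 0.959 + 0.765) = min(1, 0.806) = 0.806

0.806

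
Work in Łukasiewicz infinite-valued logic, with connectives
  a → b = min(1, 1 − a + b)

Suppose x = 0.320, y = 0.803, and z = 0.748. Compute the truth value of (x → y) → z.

x → y = min(1, 1 − 0.320 + 0.803) = min(1, 1.483) = 1.000
(x → y) → z = min(1, 1 − 1.000 + 0.748) = min(1, 0.748) = 0.748

0.748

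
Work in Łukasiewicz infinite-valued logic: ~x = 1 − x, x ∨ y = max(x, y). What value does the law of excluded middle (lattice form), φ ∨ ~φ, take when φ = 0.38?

0.62

~φ = 1 − 0.38 = 0.62
φ ∨ ~φ = max(0.38, 0.62) = 0.62
(The value 0.62 < 1 shows this instance is not satisfied; not a Ł∞-tautology — its value is max(a, 1−a).)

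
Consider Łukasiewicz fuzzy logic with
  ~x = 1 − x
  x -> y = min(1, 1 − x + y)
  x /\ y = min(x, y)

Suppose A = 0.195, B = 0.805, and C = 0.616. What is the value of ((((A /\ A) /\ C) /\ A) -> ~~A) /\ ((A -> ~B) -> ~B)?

0.195

A /\ A = min(0.195, 0.195) = 0.195
(A /\ A) /\ C = min(0.195, 0.616) = 0.195
((A /\ A) /\ C) /\ A = min(0.195, 0.195) = 0.195
~A = 1 − 0.195 = 0.805
~~A = 1 − 0.805 = 0.195
(((A /\ A) /\ C) /\ A) -> ~~A = min(1, 1 − 0.195 + 0.195) = min(1, 1.000) = 1.000
~B = 1 − 0.805 = 0.195
A -> ~B = min(1, 1 − 0.195 + 0.195) = min(1, 1.000) = 1.000
(A -> ~B) -> ~B = min(1, 1 − 1.000 + 0.195) = min(1, 0.195) = 0.195
((((A /\ A) /\ C) /\ A) -> ~~A) /\ ((A -> ~B) -> ~B) = min(1.000, 0.195) = 0.195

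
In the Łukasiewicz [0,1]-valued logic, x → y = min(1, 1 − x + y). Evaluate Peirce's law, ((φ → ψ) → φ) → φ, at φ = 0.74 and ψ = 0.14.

0.74

φ → ψ = min(1, 1 − 0.74 + 0.14) = min(1, 0.40) = 0.40
(φ → ψ) → φ = min(1, 1 − 0.40 + 0.74) = min(1, 1.34) = 1.00
((φ → ψ) → φ) → φ = min(1, 1 − 1.00 + 0.74) = min(1, 0.74) = 0.74
(The value 0.74 < 1 shows this instance is not satisfied; not a Ł∞-tautology in general.)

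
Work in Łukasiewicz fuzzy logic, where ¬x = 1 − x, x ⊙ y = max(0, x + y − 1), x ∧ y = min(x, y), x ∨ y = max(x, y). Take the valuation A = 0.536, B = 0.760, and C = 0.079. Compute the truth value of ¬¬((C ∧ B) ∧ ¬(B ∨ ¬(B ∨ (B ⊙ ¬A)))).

C ∧ B = min(0.079, 0.760) = 0.079
¬A = 1 − 0.536 = 0.464
B ⊙ ¬A = max(0, 0.760 + 0.464 − 1) = max(0, 0.224) = 0.224
B ∨ (B ⊙ ¬A) = max(0.760, 0.224) = 0.760
¬(B ∨ (B ⊙ ¬A)) = 1 − 0.760 = 0.240
B ∨ ¬(B ∨ (B ⊙ ¬A)) = max(0.760, 0.240) = 0.760
¬(B ∨ ¬(B ∨ (B ⊙ ¬A))) = 1 − 0.760 = 0.240
(C ∧ B) ∧ ¬(B ∨ ¬(B ∨ (B ⊙ ¬A))) = min(0.079, 0.240) = 0.079
¬((C ∧ B) ∧ ¬(B ∨ ¬(B ∨ (B ⊙ ¬A)))) = 1 − 0.079 = 0.921
¬¬((C ∧ B) ∧ ¬(B ∨ ¬(B ∨ (B ⊙ ¬A)))) = 1 − 0.921 = 0.079

0.079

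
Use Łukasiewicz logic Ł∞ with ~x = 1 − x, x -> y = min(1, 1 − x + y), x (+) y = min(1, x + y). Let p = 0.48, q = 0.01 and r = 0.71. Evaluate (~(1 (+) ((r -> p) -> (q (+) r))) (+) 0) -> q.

r -> p = min(1, 1 − 0.71 + 0.48) = min(1, 0.77) = 0.77
q (+) r = min(1, 0.01 + 0.71) = min(1, 0.72) = 0.72
(r -> p) -> (q (+) r) = min(1, 1 − 0.77 + 0.72) = min(1, 0.95) = 0.95
1 (+) ((r -> p) -> (q (+) r)) = min(1, 1.00 + 0.95) = min(1, 1.95) = 1.00
~(1 (+) ((r -> p) -> (q (+) r))) = 1 − 1.00 = 0.00
~(1 (+) ((r -> p) -> (q (+) r))) (+) 0 = min(1, 0.00 + 0.00) = min(1, 0.00) = 0.00
(~(1 (+) ((r -> p) -> (q (+) r))) (+) 0) -> q = min(1, 1 − 0.00 + 0.01) = min(1, 1.01) = 1.00

1.00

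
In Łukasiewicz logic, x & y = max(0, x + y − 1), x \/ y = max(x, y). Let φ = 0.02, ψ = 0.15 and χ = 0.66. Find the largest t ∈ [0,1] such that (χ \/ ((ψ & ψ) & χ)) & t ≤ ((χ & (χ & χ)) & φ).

ψ & ψ = max(0, 0.15 + 0.15 − 1) = max(0, -0.70) = 0.00
(ψ & ψ) & χ = max(0, 0.00 + 0.66 − 1) = max(0, -0.34) = 0.00
χ \/ ((ψ & ψ) & χ) = max(0.66, 0.00) = 0.66
So the left factor is χ \/ ((ψ & ψ) & χ) = 0.66.
χ & χ = max(0, 0.66 + 0.66 − 1) = max(0, 0.32) = 0.32
χ & (χ & χ) = max(0, 0.66 + 0.32 − 1) = max(0, -0.02) = 0.00
(χ & (χ & χ)) & φ = max(0, 0.00 + 0.02 − 1) = max(0, -0.98) = 0.00
So the right-hand bound is (χ & (χ & χ)) & φ = 0.00.
The residuum of the Łukasiewicz t-norm gives the supremum: min(1, 1 − 0.66 + 0.00).
1 − 0.66 + 0.00 = 0.34, so t = min(1, 0.34) = 0.34.
Check: 0.66 & 0.34 = max(0, 0.00) = 0.00 ≤ 0.00.

0.34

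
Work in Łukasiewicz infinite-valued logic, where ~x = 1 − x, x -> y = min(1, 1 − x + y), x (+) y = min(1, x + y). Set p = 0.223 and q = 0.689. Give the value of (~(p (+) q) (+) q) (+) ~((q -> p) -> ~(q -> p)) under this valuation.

0.845

p (+) q = min(1, 0.223 + 0.689) = min(1, 0.912) = 0.912
~(p (+) q) = 1 − 0.912 = 0.088
~(p (+) q) (+) q = min(1, 0.088 + 0.689) = min(1, 0.777) = 0.777
q -> p = min(1, 1 − 0.689 + 0.223) = min(1, 0.534) = 0.534
~(q -> p) = 1 − 0.534 = 0.466
(q -> p) -> ~(q -> p) = min(1, 1 − 0.534 + 0.466) = min(1, 0.932) = 0.932
~((q -> p) -> ~(q -> p)) = 1 − 0.932 = 0.068
(~(p (+) q) (+) q) (+) ~((q -> p) -> ~(q -> p)) = min(1, 0.777 + 0.068) = min(1, 0.845) = 0.845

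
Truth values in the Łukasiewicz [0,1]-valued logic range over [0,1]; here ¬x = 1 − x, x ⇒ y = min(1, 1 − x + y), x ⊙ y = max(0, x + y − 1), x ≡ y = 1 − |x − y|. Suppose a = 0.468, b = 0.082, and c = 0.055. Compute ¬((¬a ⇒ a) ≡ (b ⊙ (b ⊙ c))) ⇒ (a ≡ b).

¬a = 1 − 0.468 = 0.532
¬a ⇒ a = min(1, 1 − 0.532 + 0.468) = min(1, 0.936) = 0.936
b ⊙ c = max(0, 0.082 + 0.055 − 1) = max(0, -0.863) = 0.000
b ⊙ (b ⊙ c) = max(0, 0.082 + 0.000 − 1) = max(0, -0.918) = 0.000
(¬a ⇒ a) ≡ (b ⊙ (b ⊙ c)) = 1 − |0.936 − 0.000| = 1 − 0.936 = 0.064
¬((¬a ⇒ a) ≡ (b ⊙ (b ⊙ c))) = 1 − 0.064 = 0.936
a ≡ b = 1 − |0.468 − 0.082| = 1 − 0.386 = 0.614
¬((¬a ⇒ a) ≡ (b ⊙ (b ⊙ c))) ⇒ (a ≡ b) = min(1, 1 − 0.936 + 0.614) = min(1, 0.678) = 0.678

0.678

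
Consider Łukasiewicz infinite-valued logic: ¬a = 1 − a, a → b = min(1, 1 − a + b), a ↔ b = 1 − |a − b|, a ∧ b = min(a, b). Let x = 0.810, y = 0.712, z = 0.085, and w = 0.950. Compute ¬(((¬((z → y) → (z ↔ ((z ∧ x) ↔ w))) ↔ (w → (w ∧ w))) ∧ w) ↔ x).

z → y = min(1, 1 − 0.085 + 0.712) = min(1, 1.627) = 1.000
z ∧ x = min(0.085, 0.810) = 0.085
(z ∧ x) ↔ w = 1 − |0.085 − 0.950| = 1 − 0.865 = 0.135
z ↔ ((z ∧ x) ↔ w) = 1 − |0.085 − 0.135| = 1 − 0.050 = 0.950
(z → y) → (z ↔ ((z ∧ x) ↔ w)) = min(1, 1 − 1.000 + 0.950) = min(1, 0.950) = 0.950
¬((z → y) → (z ↔ ((z ∧ x) ↔ w))) = 1 − 0.950 = 0.050
w ∧ w = min(0.950, 0.950) = 0.950
w → (w ∧ w) = min(1, 1 − 0.950 + 0.950) = min(1, 1.000) = 1.000
¬((z → y) → (z ↔ ((z ∧ x) ↔ w))) ↔ (w → (w ∧ w)) = 1 − |0.050 − 1.000| = 1 − 0.950 = 0.050
(¬((z → y) → (z ↔ ((z ∧ x) ↔ w))) ↔ (w → (w ∧ w))) ∧ w = min(0.050, 0.950) = 0.050
((¬((z → y) → (z ↔ ((z ∧ x) ↔ w))) ↔ (w → (w ∧ w))) ∧ w) ↔ x = 1 − |0.050 − 0.810| = 1 − 0.760 = 0.240
¬(((¬((z → y) → (z ↔ ((z ∧ x) ↔ w))) ↔ (w → (w ∧ w))) ∧ w) ↔ x) = 1 − 0.240 = 0.760

0.760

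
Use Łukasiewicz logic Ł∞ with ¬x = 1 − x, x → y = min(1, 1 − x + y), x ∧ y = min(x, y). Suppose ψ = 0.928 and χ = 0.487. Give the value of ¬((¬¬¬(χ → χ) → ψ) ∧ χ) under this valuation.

0.513

χ → χ = min(1, 1 − 0.487 + 0.487) = min(1, 1.000) = 1.000
¬(χ → χ) = 1 − 1.000 = 0.000
¬¬(χ → χ) = 1 − 0.000 = 1.000
¬¬¬(χ → χ) = 1 − 1.000 = 0.000
¬¬¬(χ → χ) → ψ = min(1, 1 − 0.000 + 0.928) = min(1, 1.928) = 1.000
(¬¬¬(χ → χ) → ψ) ∧ χ = min(1.000, 0.487) = 0.487
¬((¬¬¬(χ → χ) → ψ) ∧ χ) = 1 − 0.487 = 0.513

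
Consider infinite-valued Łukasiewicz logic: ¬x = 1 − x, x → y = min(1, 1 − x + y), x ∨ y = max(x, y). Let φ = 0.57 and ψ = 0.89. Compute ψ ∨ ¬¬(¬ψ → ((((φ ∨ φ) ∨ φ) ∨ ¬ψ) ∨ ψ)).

¬ψ = 1 − 0.89 = 0.11
φ ∨ φ = max(0.57, 0.57) = 0.57
(φ ∨ φ) ∨ φ = max(0.57, 0.57) = 0.57
((φ ∨ φ) ∨ φ) ∨ ¬ψ = max(0.57, 0.11) = 0.57
(((φ ∨ φ) ∨ φ) ∨ ¬ψ) ∨ ψ = max(0.57, 0.89) = 0.89
¬ψ → ((((φ ∨ φ) ∨ φ) ∨ ¬ψ) ∨ ψ) = min(1, 1 − 0.11 + 0.89) = min(1, 1.78) = 1.00
¬(¬ψ → ((((φ ∨ φ) ∨ φ) ∨ ¬ψ) ∨ ψ)) = 1 − 1.00 = 0.00
¬¬(¬ψ → ((((φ ∨ φ) ∨ φ) ∨ ¬ψ) ∨ ψ)) = 1 − 0.00 = 1.00
ψ ∨ ¬¬(¬ψ → ((((φ ∨ φ) ∨ φ) ∨ ¬ψ) ∨ ψ)) = max(0.89, 1.00) = 1.00

1.00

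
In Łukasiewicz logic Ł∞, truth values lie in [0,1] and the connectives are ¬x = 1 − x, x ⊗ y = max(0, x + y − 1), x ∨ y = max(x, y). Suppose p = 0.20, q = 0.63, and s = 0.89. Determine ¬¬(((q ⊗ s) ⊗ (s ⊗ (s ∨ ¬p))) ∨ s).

q ⊗ s = max(0, 0.63 + 0.89 − 1) = max(0, 0.52) = 0.52
¬p = 1 − 0.20 = 0.80
s ∨ ¬p = max(0.89, 0.80) = 0.89
s ⊗ (s ∨ ¬p) = max(0, 0.89 + 0.89 − 1) = max(0, 0.78) = 0.78
(q ⊗ s) ⊗ (s ⊗ (s ∨ ¬p)) = max(0, 0.52 + 0.78 − 1) = max(0, 0.30) = 0.30
((q ⊗ s) ⊗ (s ⊗ (s ∨ ¬p))) ∨ s = max(0.30, 0.89) = 0.89
¬(((q ⊗ s) ⊗ (s ⊗ (s ∨ ¬p))) ∨ s) = 1 − 0.89 = 0.11
¬¬(((q ⊗ s) ⊗ (s ⊗ (s ∨ ¬p))) ∨ s) = 1 − 0.11 = 0.89

0.89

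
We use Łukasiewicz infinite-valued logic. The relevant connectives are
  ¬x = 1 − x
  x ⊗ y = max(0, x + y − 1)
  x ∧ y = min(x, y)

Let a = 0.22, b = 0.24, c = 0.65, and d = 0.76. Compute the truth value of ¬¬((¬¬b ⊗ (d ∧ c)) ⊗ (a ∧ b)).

¬b = 1 − 0.24 = 0.76
¬¬b = 1 − 0.76 = 0.24
d ∧ c = min(0.76, 0.65) = 0.65
¬¬b ⊗ (d ∧ c) = max(0, 0.24 + 0.65 − 1) = max(0, -0.11) = 0.00
a ∧ b = min(0.22, 0.24) = 0.22
(¬¬b ⊗ (d ∧ c)) ⊗ (a ∧ b) = max(0, 0.00 + 0.22 − 1) = max(0, -0.78) = 0.00
¬((¬¬b ⊗ (d ∧ c)) ⊗ (a ∧ b)) = 1 − 0.00 = 1.00
¬¬((¬¬b ⊗ (d ∧ c)) ⊗ (a ∧ b)) = 1 − 1.00 = 0.00

0.00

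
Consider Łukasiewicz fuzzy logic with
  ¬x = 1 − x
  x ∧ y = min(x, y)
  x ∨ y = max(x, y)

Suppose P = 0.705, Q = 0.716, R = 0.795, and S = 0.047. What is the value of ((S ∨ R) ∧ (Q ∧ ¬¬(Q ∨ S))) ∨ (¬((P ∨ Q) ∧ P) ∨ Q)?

S ∨ R = max(0.047, 0.795) = 0.795
Q ∨ S = max(0.716, 0.047) = 0.716
¬(Q ∨ S) = 1 − 0.716 = 0.284
¬¬(Q ∨ S) = 1 − 0.284 = 0.716
Q ∧ ¬¬(Q ∨ S) = min(0.716, 0.716) = 0.716
(S ∨ R) ∧ (Q ∧ ¬¬(Q ∨ S)) = min(0.795, 0.716) = 0.716
P ∨ Q = max(0.705, 0.716) = 0.716
(P ∨ Q) ∧ P = min(0.716, 0.705) = 0.705
¬((P ∨ Q) ∧ P) = 1 − 0.705 = 0.295
¬((P ∨ Q) ∧ P) ∨ Q = max(0.295, 0.716) = 0.716
((S ∨ R) ∧ (Q ∧ ¬¬(Q ∨ S))) ∨ (¬((P ∨ Q) ∧ P) ∨ Q) = max(0.716, 0.716) = 0.716

0.716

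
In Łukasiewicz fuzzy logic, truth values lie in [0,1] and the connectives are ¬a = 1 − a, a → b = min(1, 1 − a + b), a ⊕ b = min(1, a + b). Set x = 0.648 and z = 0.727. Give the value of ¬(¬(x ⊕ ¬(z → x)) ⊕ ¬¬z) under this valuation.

0.000

z → x = min(1, 1 − 0.727 + 0.648) = min(1, 0.921) = 0.921
¬(z → x) = 1 − 0.921 = 0.079
x ⊕ ¬(z → x) = min(1, 0.648 + 0.079) = min(1, 0.727) = 0.727
¬(x ⊕ ¬(z → x)) = 1 − 0.727 = 0.273
¬z = 1 − 0.727 = 0.273
¬¬z = 1 − 0.273 = 0.727
¬(x ⊕ ¬(z → x)) ⊕ ¬¬z = min(1, 0.273 + 0.727) = min(1, 1.000) = 1.000
¬(¬(x ⊕ ¬(z → x)) ⊕ ¬¬z) = 1 − 1.000 = 0.000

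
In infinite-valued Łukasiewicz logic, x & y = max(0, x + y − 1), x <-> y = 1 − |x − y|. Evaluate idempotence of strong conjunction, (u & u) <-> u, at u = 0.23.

u & u = max(0, 0.23 + 0.23 − 1) = max(0, -0.54) = 0.00
(u & u) <-> u = 1 − |0.00 − 0.23| = 1 − 0.23 = 0.77
(The value 0.77 < 1 shows this instance is not satisfied; fails in Ł∞ since a ⊗ a = max(0, 2a−1) ≠ a in general.)

0.77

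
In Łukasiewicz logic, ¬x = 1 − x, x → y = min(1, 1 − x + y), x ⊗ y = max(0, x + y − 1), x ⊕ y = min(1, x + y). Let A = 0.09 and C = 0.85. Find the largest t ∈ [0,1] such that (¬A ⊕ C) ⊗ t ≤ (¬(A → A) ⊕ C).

0.85

¬A = 1 − 0.09 = 0.91
¬A ⊕ C = min(1, 0.91 + 0.85) = min(1, 1.76) = 1.00
So the left factor is ¬A ⊕ C = 1.00.
A → A = min(1, 1 − 0.09 + 0.09) = min(1, 1.00) = 1.00
¬(A → A) = 1 − 1.00 = 0.00
¬(A → A) ⊕ C = min(1, 0.00 + 0.85) = min(1, 0.85) = 0.85
So the right-hand bound is ¬(A → A) ⊕ C = 0.85.
The residuum of the Łukasiewicz t-norm gives the supremum: min(1, 1 − 1.00 + 0.85).
1 − 1.00 + 0.85 = 0.85, so t = min(1, 0.85) = 0.85.
Check: 1.00 ⊗ 0.85 = max(0, 0.85) = 0.85 ≤ 0.85.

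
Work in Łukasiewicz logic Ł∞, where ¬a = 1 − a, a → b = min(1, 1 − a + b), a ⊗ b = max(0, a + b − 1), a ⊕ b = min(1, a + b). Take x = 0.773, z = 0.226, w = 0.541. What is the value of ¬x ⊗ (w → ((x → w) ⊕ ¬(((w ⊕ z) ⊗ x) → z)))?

¬x = 1 − 0.773 = 0.227
x → w = min(1, 1 − 0.773 + 0.541) = min(1, 0.768) = 0.768
w ⊕ z = min(1, 0.541 + 0.226) = min(1, 0.767) = 0.767
(w ⊕ z) ⊗ x = max(0, 0.767 + 0.773 − 1) = max(0, 0.540) = 0.540
((w ⊕ z) ⊗ x) → z = min(1, 1 − 0.540 + 0.226) = min(1, 0.686) = 0.686
¬(((w ⊕ z) ⊗ x) → z) = 1 − 0.686 = 0.314
(x → w) ⊕ ¬(((w ⊕ z) ⊗ x) → z) = min(1, 0.768 + 0.314) = min(1, 1.082) = 1.000
w → ((x → w) ⊕ ¬(((w ⊕ z) ⊗ x) → z)) = min(1, 1 − 0.541 + 1.000) = min(1, 1.459) = 1.000
¬x ⊗ (w → ((x → w) ⊕ ¬(((w ⊕ z) ⊗ x) → z))) = max(0, 0.227 + 1.000 − 1) = max(0, 0.227) = 0.227

0.227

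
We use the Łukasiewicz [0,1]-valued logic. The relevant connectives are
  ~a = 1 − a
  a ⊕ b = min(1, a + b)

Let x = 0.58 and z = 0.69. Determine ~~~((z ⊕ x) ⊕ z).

z ⊕ x = min(1, 0.69 + 0.58) = min(1, 1.27) = 1.00
(z ⊕ x) ⊕ z = min(1, 1.00 + 0.69) = min(1, 1.69) = 1.00
~((z ⊕ x) ⊕ z) = 1 − 1.00 = 0.00
~~((z ⊕ x) ⊕ z) = 1 − 0.00 = 1.00
~~~((z ⊕ x) ⊕ z) = 1 − 1.00 = 0.00

0.00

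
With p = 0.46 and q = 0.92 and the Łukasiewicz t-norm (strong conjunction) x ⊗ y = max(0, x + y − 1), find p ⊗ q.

p ⊗ q = max(0, 0.46 + 0.92 − 1) = max(0, 0.38) = 0.38
For comparison, the Gödel (minimum) t-norm min(x, y) would give 0.46.

0.38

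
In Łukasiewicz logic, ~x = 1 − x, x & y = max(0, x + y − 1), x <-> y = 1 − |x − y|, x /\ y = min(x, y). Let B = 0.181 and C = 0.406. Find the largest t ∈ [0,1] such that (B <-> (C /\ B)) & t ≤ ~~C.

C /\ B = min(0.406, 0.181) = 0.181
B <-> (C /\ B) = 1 − |0.181 − 0.181| = 1 − 0.000 = 1.000
So the left factor is B <-> (C /\ B) = 1.000.
~C = 1 − 0.406 = 0.594
~~C = 1 − 0.594 = 0.406
So the right-hand bound is ~~C = 0.406.
The residuum of the Łukasiewicz t-norm gives the supremum: min(1, 1 − 1.000 + 0.406).
1 − 1.000 + 0.406 = 0.406, so t = min(1, 0.406) = 0.406.
Check: 1.000 & 0.406 = max(0, 0.406) = 0.406 ≤ 0.406.

0.406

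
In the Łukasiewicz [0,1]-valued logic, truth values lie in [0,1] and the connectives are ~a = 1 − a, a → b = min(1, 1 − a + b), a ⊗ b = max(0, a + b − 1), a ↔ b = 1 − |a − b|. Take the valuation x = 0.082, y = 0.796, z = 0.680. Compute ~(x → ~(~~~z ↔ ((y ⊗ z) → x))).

~z = 1 − 0.680 = 0.320
~~z = 1 − 0.320 = 0.680
~~~z = 1 − 0.680 = 0.320
y ⊗ z = max(0, 0.796 + 0.680 − 1) = max(0, 0.476) = 0.476
(y ⊗ z) → x = min(1, 1 − 0.476 + 0.082) = min(1, 0.606) = 0.606
~~~z ↔ ((y ⊗ z) → x) = 1 − |0.320 − 0.606| = 1 − 0.286 = 0.714
~(~~~z ↔ ((y ⊗ z) → x)) = 1 − 0.714 = 0.286
x → ~(~~~z ↔ ((y ⊗ z) → x)) = min(1, 1 − 0.082 + 0.286) = min(1, 1.204) = 1.000
~(x → ~(~~~z ↔ ((y ⊗ z) → x))) = 1 − 1.000 = 0.000

0.000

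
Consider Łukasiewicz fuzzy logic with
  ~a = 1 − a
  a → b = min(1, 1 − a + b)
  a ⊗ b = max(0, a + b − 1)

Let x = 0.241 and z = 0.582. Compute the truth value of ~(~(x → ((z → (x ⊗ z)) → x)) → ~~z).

x ⊗ z = max(0, 0.241 + 0.582 − 1) = max(0, -0.177) = 0.000
z → (x ⊗ z) = min(1, 1 − 0.582 + 0.000) = min(1, 0.418) = 0.418
(z → (x ⊗ z)) → x = min(1, 1 − 0.418 + 0.241) = min(1, 0.823) = 0.823
x → ((z → (x ⊗ z)) → x) = min(1, 1 − 0.241 + 0.823) = min(1, 1.582) = 1.000
~(x → ((z → (x ⊗ z)) → x)) = 1 − 1.000 = 0.000
~z = 1 − 0.582 = 0.418
~~z = 1 − 0.418 = 0.582
~(x → ((z → (x ⊗ z)) → x)) → ~~z = min(1, 1 − 0.000 + 0.582) = min(1, 1.582) = 1.000
~(~(x → ((z → (x ⊗ z)) → x)) → ~~z) = 1 − 1.000 = 0.000

0.000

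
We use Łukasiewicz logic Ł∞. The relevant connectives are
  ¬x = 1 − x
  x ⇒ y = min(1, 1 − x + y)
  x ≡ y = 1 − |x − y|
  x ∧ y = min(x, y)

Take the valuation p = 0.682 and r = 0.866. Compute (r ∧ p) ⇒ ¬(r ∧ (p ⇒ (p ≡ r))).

r ∧ p = min(0.866, 0.682) = 0.682
p ≡ r = 1 − |0.682 − 0.866| = 1 − 0.184 = 0.816
p ⇒ (p ≡ r) = min(1, 1 − 0.682 + 0.816) = min(1, 1.134) = 1.000
r ∧ (p ⇒ (p ≡ r)) = min(0.866, 1.000) = 0.866
¬(r ∧ (p ⇒ (p ≡ r))) = 1 − 0.866 = 0.134
(r ∧ p) ⇒ ¬(r ∧ (p ⇒ (p ≡ r))) = min(1, 1 − 0.682 + 0.134) = min(1, 0.452) = 0.452

0.452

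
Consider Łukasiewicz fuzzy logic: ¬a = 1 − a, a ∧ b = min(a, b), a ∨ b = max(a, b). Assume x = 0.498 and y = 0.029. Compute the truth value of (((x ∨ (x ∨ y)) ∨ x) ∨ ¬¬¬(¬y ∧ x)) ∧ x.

0.498

x ∨ y = max(0.498, 0.029) = 0.498
x ∨ (x ∨ y) = max(0.498, 0.498) = 0.498
(x ∨ (x ∨ y)) ∨ x = max(0.498, 0.498) = 0.498
¬y = 1 − 0.029 = 0.971
¬y ∧ x = min(0.971, 0.498) = 0.498
¬(¬y ∧ x) = 1 − 0.498 = 0.502
¬¬(¬y ∧ x) = 1 − 0.502 = 0.498
¬¬¬(¬y ∧ x) = 1 − 0.498 = 0.502
((x ∨ (x ∨ y)) ∨ x) ∨ ¬¬¬(¬y ∧ x) = max(0.498, 0.502) = 0.502
(((x ∨ (x ∨ y)) ∨ x) ∨ ¬¬¬(¬y ∧ x)) ∧ x = min(0.502, 0.498) = 0.498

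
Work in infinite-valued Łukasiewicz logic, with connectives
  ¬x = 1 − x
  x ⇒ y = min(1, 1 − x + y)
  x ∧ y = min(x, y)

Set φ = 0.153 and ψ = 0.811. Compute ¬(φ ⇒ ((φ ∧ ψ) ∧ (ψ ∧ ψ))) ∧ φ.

φ ∧ ψ = min(0.153, 0.811) = 0.153
ψ ∧ ψ = min(0.811, 0.811) = 0.811
(φ ∧ ψ) ∧ (ψ ∧ ψ) = min(0.153, 0.811) = 0.153
φ ⇒ ((φ ∧ ψ) ∧ (ψ ∧ ψ)) = min(1, 1 − 0.153 + 0.153) = min(1, 1.000) = 1.000
¬(φ ⇒ ((φ ∧ ψ) ∧ (ψ ∧ ψ))) = 1 − 1.000 = 0.000
¬(φ ⇒ ((φ ∧ ψ) ∧ (ψ ∧ ψ))) ∧ φ = min(0.000, 0.153) = 0.000

0.000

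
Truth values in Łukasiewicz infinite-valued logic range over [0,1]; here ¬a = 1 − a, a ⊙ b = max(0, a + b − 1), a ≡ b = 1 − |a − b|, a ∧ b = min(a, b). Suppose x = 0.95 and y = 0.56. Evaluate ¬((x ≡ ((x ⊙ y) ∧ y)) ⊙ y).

x ⊙ y = max(0, 0.95 + 0.56 − 1) = max(0, 0.51) = 0.51
(x ⊙ y) ∧ y = min(0.51, 0.56) = 0.51
x ≡ ((x ⊙ y) ∧ y) = 1 − |0.95 − 0.51| = 1 − 0.44 = 0.56
(x ≡ ((x ⊙ y) ∧ y)) ⊙ y = max(0, 0.56 + 0.56 − 1) = max(0, 0.12) = 0.12
¬((x ≡ ((x ⊙ y) ∧ y)) ⊙ y) = 1 − 0.12 = 0.88

0.88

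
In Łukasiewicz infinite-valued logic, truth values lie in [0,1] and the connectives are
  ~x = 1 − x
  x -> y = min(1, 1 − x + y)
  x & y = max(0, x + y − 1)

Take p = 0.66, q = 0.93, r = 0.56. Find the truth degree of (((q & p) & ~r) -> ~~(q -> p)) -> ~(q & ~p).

q & p = max(0, 0.93 + 0.66 − 1) = max(0, 0.59) = 0.59
~r = 1 − 0.56 = 0.44
(q & p) & ~r = max(0, 0.59 + 0.44 − 1) = max(0, 0.03) = 0.03
q -> p = min(1, 1 − 0.93 + 0.66) = min(1, 0.73) = 0.73
~(q -> p) = 1 − 0.73 = 0.27
~~(q -> p) = 1 − 0.27 = 0.73
((q & p) & ~r) -> ~~(q -> p) = min(1, 1 − 0.03 + 0.73) = min(1, 1.70) = 1.00
~p = 1 − 0.66 = 0.34
q & ~p = max(0, 0.93 + 0.34 − 1) = max(0, 0.27) = 0.27
~(q & ~p) = 1 − 0.27 = 0.73
(((q & p) & ~r) -> ~~(q -> p)) -> ~(q & ~p) = min(1, 1 − 1.00 + 0.73) = min(1, 0.73) = 0.73

0.73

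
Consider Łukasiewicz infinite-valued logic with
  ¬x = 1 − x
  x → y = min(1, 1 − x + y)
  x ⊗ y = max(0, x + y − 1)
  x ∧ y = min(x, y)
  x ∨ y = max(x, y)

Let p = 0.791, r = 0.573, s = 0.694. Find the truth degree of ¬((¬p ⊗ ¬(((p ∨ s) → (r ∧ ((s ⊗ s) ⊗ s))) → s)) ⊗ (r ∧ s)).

¬p = 1 − 0.791 = 0.209
p ∨ s = max(0.791, 0.694) = 0.791
s ⊗ s = max(0, 0.694 + 0.694 − 1) = max(0, 0.388) = 0.388
(s ⊗ s) ⊗ s = max(0, 0.388 + 0.694 − 1) = max(0, 0.082) = 0.082
r ∧ ((s ⊗ s) ⊗ s) = min(0.573, 0.082) = 0.082
(p ∨ s) → (r ∧ ((s ⊗ s) ⊗ s)) = min(1, 1 − 0.791 + 0.082) = min(1, 0.291) = 0.291
((p ∨ s) → (r ∧ ((s ⊗ s) ⊗ s))) → s = min(1, 1 − 0.291 + 0.694) = min(1, 1.403) = 1.000
¬(((p ∨ s) → (r ∧ ((s ⊗ s) ⊗ s))) → s) = 1 − 1.000 = 0.000
¬p ⊗ ¬(((p ∨ s) → (r ∧ ((s ⊗ s) ⊗ s))) → s) = max(0, 0.209 + 0.000 − 1) = max(0, -0.791) = 0.000
r ∧ s = min(0.573, 0.694) = 0.573
(¬p ⊗ ¬(((p ∨ s) → (r ∧ ((s ⊗ s) ⊗ s))) → s)) ⊗ (r ∧ s) = max(0, 0.000 + 0.573 − 1) = max(0, -0.427) = 0.000
¬((¬p ⊗ ¬(((p ∨ s) → (r ∧ ((s ⊗ s) ⊗ s))) → s)) ⊗ (r ∧ s)) = 1 − 0.000 = 1.000

1.000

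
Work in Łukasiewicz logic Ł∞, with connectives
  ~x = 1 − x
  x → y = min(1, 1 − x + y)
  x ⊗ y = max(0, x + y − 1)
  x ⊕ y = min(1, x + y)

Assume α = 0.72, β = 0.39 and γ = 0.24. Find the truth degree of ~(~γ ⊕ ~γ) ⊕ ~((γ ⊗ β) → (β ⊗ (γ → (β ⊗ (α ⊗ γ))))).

~γ = 1 − 0.24 = 0.76
~γ ⊕ ~γ = min(1, 0.76 + 0.76) = min(1, 1.52) = 1.00
~(~γ ⊕ ~γ) = 1 − 1.00 = 0.00
γ ⊗ β = max(0, 0.24 + 0.39 − 1) = max(0, -0.37) = 0.00
α ⊗ γ = max(0, 0.72 + 0.24 − 1) = max(0, -0.04) = 0.00
β ⊗ (α ⊗ γ) = max(0, 0.39 + 0.00 − 1) = max(0, -0.61) = 0.00
γ → (β ⊗ (α ⊗ γ)) = min(1, 1 − 0.24 + 0.00) = min(1, 0.76) = 0.76
β ⊗ (γ → (β ⊗ (α ⊗ γ))) = max(0, 0.39 + 0.76 − 1) = max(0, 0.15) = 0.15
(γ ⊗ β) → (β ⊗ (γ → (β ⊗ (α ⊗ γ)))) = min(1, 1 − 0.00 + 0.15) = min(1, 1.15) = 1.00
~((γ ⊗ β) → (β ⊗ (γ → (β ⊗ (α ⊗ γ))))) = 1 − 1.00 = 0.00
~(~γ ⊕ ~γ) ⊕ ~((γ ⊗ β) → (β ⊗ (γ → (β ⊗ (α ⊗ γ))))) = min(1, 0.00 + 0.00) = min(1, 0.00) = 0.00

0.00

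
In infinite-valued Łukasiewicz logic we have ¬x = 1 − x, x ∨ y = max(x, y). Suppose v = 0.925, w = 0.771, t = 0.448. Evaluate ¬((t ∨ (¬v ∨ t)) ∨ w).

0.229

¬v = 1 − 0.925 = 0.075
¬v ∨ t = max(0.075, 0.448) = 0.448
t ∨ (¬v ∨ t) = max(0.448, 0.448) = 0.448
(t ∨ (¬v ∨ t)) ∨ w = max(0.448, 0.771) = 0.771
¬((t ∨ (¬v ∨ t)) ∨ w) = 1 − 0.771 = 0.229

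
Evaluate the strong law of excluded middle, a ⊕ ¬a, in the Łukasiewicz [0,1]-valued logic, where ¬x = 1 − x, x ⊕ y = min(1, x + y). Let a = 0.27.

1.00

¬a = 1 − 0.27 = 0.73
a ⊕ ¬a = min(1, 0.27 + 0.73) = min(1, 1.00) = 1.00
(As expected: always 1 in Ł∞ since a ⊕ (1−a) = 1.)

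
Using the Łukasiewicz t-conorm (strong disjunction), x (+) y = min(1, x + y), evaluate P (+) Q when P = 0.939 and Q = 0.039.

0.978

P (+) Q = min(1, 0.939 + 0.039) = min(1, 0.978) = 0.978
For comparison, the Gödel t-conorm max(x, y) would give 0.939.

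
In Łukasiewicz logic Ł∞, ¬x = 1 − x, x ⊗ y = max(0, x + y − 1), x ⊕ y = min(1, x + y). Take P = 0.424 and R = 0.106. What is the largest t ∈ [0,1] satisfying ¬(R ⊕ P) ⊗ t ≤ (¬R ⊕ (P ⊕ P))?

R ⊕ P = min(1, 0.106 + 0.424) = min(1, 0.530) = 0.530
¬(R ⊕ P) = 1 − 0.530 = 0.470
So the left factor is ¬(R ⊕ P) = 0.470.
¬R = 1 − 0.106 = 0.894
P ⊕ P = min(1, 0.424 + 0.424) = min(1, 0.848) = 0.848
¬R ⊕ (P ⊕ P) = min(1, 0.894 + 0.848) = min(1, 1.742) = 1.000
So the right-hand bound is ¬R ⊕ (P ⊕ P) = 1.000.
The residuum of the Łukasiewicz t-norm gives the supremum: min(1, 1 − 0.470 + 1.000).
1 − 0.470 + 1.000 = 1.530, so t = min(1, 1.530) = 1.000.
Check: 0.470 ⊗ 1.000 = max(0, 0.470) = 0.470 ≤ 1.000.

1.000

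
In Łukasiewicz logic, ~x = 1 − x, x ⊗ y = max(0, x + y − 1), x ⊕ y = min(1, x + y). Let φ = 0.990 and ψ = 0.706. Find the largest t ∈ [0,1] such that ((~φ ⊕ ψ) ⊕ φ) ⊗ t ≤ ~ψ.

~φ = 1 − 0.990 = 0.010
~φ ⊕ ψ = min(1, 0.010 + 0.706) = min(1, 0.716) = 0.716
(~φ ⊕ ψ) ⊕ φ = min(1, 0.716 + 0.990) = min(1, 1.706) = 1.000
So the left factor is (~φ ⊕ ψ) ⊕ φ = 1.000.
~ψ = 1 − 0.706 = 0.294
So the right-hand bound is ~ψ = 0.294.
The residuum of the Łukasiewicz t-norm gives the supremum: min(1, 1 − 1.000 + 0.294).
1 − 1.000 + 0.294 = 0.294, so t = min(1, 0.294) = 0.294.
Check: 1.000 ⊗ 0.294 = max(0, 0.294) = 0.294 ≤ 0.294.

0.294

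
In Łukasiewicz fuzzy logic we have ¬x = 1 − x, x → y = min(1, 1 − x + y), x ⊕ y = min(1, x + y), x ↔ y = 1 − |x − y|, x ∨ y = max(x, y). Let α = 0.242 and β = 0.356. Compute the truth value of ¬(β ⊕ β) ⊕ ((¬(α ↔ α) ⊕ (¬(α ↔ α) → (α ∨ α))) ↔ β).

0.644

β ⊕ β = min(1, 0.356 + 0.356) = min(1, 0.712) = 0.712
¬(β ⊕ β) = 1 − 0.712 = 0.288
α ↔ α = 1 − |0.242 − 0.242| = 1 − 0.000 = 1.000
¬(α ↔ α) = 1 − 1.000 = 0.000
α ∨ α = max(0.242, 0.242) = 0.242
¬(α ↔ α) → (α ∨ α) = min(1, 1 − 0.000 + 0.242) = min(1, 1.242) = 1.000
¬(α ↔ α) ⊕ (¬(α ↔ α) → (α ∨ α)) = min(1, 0.000 + 1.000) = min(1, 1.000) = 1.000
(¬(α ↔ α) ⊕ (¬(α ↔ α) → (α ∨ α))) ↔ β = 1 − |1.000 − 0.356| = 1 − 0.644 = 0.356
¬(β ⊕ β) ⊕ ((¬(α ↔ α) ⊕ (¬(α ↔ α) → (α ∨ α))) ↔ β) = min(1, 0.288 + 0.356) = min(1, 0.644) = 0.644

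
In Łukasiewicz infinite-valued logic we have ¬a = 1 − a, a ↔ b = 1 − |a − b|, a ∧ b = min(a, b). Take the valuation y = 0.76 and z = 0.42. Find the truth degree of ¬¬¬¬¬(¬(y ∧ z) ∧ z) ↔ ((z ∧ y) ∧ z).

0.84

y ∧ z = min(0.76, 0.42) = 0.42
¬(y ∧ z) = 1 − 0.42 = 0.58
¬(y ∧ z) ∧ z = min(0.58, 0.42) = 0.42
¬(¬(y ∧ z) ∧ z) = 1 − 0.42 = 0.58
¬¬(¬(y ∧ z) ∧ z) = 1 − 0.58 = 0.42
¬¬¬(¬(y ∧ z) ∧ z) = 1 − 0.42 = 0.58
¬¬¬¬(¬(y ∧ z) ∧ z) = 1 − 0.58 = 0.42
¬¬¬¬¬(¬(y ∧ z) ∧ z) = 1 − 0.42 = 0.58
z ∧ y = min(0.42, 0.76) = 0.42
(z ∧ y) ∧ z = min(0.42, 0.42) = 0.42
¬¬¬¬¬(¬(y ∧ z) ∧ z) ↔ ((z ∧ y) ∧ z) = 1 − |0.58 − 0.42| = 1 − 0.16 = 0.84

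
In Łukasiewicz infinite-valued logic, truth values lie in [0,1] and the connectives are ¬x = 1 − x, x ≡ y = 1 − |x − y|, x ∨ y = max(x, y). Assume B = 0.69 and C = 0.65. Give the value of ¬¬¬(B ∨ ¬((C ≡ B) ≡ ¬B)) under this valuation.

0.31

C ≡ B = 1 − |0.65 − 0.69| = 1 − 0.04 = 0.96
¬B = 1 − 0.69 = 0.31
(C ≡ B) ≡ ¬B = 1 − |0.96 − 0.31| = 1 − 0.65 = 0.35
¬((C ≡ B) ≡ ¬B) = 1 − 0.35 = 0.65
B ∨ ¬((C ≡ B) ≡ ¬B) = max(0.69, 0.65) = 0.69
¬(B ∨ ¬((C ≡ B) ≡ ¬B)) = 1 − 0.69 = 0.31
¬¬(B ∨ ¬((C ≡ B) ≡ ¬B)) = 1 − 0.31 = 0.69
¬¬¬(B ∨ ¬((C ≡ B) ≡ ¬B)) = 1 − 0.69 = 0.31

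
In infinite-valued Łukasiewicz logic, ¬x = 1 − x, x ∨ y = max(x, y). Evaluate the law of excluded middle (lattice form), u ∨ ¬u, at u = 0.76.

¬u = 1 − 0.76 = 0.24
u ∨ ¬u = max(0.76, 0.24) = 0.76
(The value 0.76 < 1 shows this instance is not satisfied; not a Ł∞-tautology — its value is max(a, 1−a).)

0.76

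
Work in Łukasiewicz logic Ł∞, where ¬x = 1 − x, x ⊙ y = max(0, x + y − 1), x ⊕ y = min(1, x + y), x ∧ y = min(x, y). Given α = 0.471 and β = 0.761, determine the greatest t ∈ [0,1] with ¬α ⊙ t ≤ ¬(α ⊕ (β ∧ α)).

0.529

¬α = 1 − 0.471 = 0.529
So the left factor is ¬α = 0.529.
β ∧ α = min(0.761, 0.471) = 0.471
α ⊕ (β ∧ α) = min(1, 0.471 + 0.471) = min(1, 0.942) = 0.942
¬(α ⊕ (β ∧ α)) = 1 − 0.942 = 0.058
So the right-hand bound is ¬(α ⊕ (β ∧ α)) = 0.058.
The residuum of the Łukasiewicz t-norm gives the supremum: min(1, 1 − 0.529 + 0.058).
1 − 0.529 + 0.058 = 0.529, so t = min(1, 0.529) = 0.529.
Check: 0.529 ⊙ 0.529 = max(0, 0.058) = 0.058 ≤ 0.058.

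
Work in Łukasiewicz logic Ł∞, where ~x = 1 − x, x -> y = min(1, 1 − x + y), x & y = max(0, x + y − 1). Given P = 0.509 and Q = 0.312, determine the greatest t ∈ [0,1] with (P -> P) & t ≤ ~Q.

0.688

P -> P = min(1, 1 − 0.509 + 0.509) = min(1, 1.000) = 1.000
So the left factor is P -> P = 1.000.
~Q = 1 − 0.312 = 0.688
So the right-hand bound is ~Q = 0.688.
The residuum of the Łukasiewicz t-norm gives the supremum: min(1, 1 − 1.000 + 0.688).
1 − 1.000 + 0.688 = 0.688, so t = min(1, 0.688) = 0.688.
Check: 1.000 & 0.688 = max(0, 0.688) = 0.688 ≤ 0.688.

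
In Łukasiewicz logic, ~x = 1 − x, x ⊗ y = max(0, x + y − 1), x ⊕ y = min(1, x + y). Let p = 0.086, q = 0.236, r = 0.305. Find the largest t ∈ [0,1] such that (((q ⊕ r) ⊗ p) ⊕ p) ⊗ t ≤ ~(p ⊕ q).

q ⊕ r = min(1, 0.236 + 0.305) = min(1, 0.541) = 0.541
(q ⊕ r) ⊗ p = max(0, 0.541 + 0.086 − 1) = max(0, -0.373) = 0.000
((q ⊕ r) ⊗ p) ⊕ p = min(1, 0.000 + 0.086) = min(1, 0.086) = 0.086
So the left factor is ((q ⊕ r) ⊗ p) ⊕ p = 0.086.
p ⊕ q = min(1, 0.086 + 0.236) = min(1, 0.322) = 0.322
~(p ⊕ q) = 1 − 0.322 = 0.678
So the right-hand bound is ~(p ⊕ q) = 0.678.
The residuum of the Łukasiewicz t-norm gives the supremum: min(1, 1 − 0.086 + 0.678).
1 − 0.086 + 0.678 = 1.592, so t = min(1, 1.592) = 1.000.
Check: 0.086 ⊗ 1.000 = max(0, 0.086) = 0.086 ≤ 0.678.

1.000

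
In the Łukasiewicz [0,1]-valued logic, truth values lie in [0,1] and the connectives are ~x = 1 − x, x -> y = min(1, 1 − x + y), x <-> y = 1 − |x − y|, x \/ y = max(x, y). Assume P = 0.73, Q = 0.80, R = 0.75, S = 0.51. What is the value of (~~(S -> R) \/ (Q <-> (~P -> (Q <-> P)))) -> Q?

S -> R = min(1, 1 − 0.51 + 0.75) = min(1, 1.24) = 1.00
~(S -> R) = 1 − 1.00 = 0.00
~~(S -> R) = 1 − 0.00 = 1.00
~P = 1 − 0.73 = 0.27
Q <-> P = 1 − |0.80 − 0.73| = 1 − 0.07 = 0.93
~P -> (Q <-> P) = min(1, 1 − 0.27 + 0.93) = min(1, 1.66) = 1.00
Q <-> (~P -> (Q <-> P)) = 1 − |0.80 − 1.00| = 1 − 0.20 = 0.80
~~(S -> R) \/ (Q <-> (~P -> (Q <-> P))) = max(1.00, 0.80) = 1.00
(~~(S -> R) \/ (Q <-> (~P -> (Q <-> P)))) -> Q = min(1, 1 − 1.00 + 0.80) = min(1, 0.80) = 0.80

0.80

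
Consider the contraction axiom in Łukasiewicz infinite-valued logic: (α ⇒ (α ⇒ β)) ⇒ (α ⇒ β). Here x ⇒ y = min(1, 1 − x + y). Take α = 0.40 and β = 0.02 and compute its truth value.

0.62

α ⇒ β = min(1, 1 − 0.40 + 0.02) = min(1, 0.62) = 0.62
α ⇒ (α ⇒ β) = min(1, 1 − 0.40 + 0.62) = min(1, 1.22) = 1.00
(α ⇒ (α ⇒ β)) ⇒ (α ⇒ β) = min(1, 1 − 1.00 + 0.62) = min(1, 0.62) = 0.62
(The value 0.62 < 1 shows this instance is not satisfied; fails in Ł∞ (the t-norm is not idempotent).)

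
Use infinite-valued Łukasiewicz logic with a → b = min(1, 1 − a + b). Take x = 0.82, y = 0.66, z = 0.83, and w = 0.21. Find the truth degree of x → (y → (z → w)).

0.90

z → w = min(1, 1 − 0.83 + 0.21) = min(1, 0.38) = 0.38
y → (z → w) = min(1, 1 − 0.66 + 0.38) = min(1, 0.72) = 0.72
x → (y → (z → w)) = min(1, 1 − 0.82 + 0.72) = min(1, 0.90) = 0.90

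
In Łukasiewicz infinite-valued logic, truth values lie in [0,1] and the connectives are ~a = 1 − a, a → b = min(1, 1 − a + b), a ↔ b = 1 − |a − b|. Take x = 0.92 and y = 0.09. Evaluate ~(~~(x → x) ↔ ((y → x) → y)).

x → x = min(1, 1 − 0.92 + 0.92) = min(1, 1.00) = 1.00
~(x → x) = 1 − 1.00 = 0.00
~~(x → x) = 1 − 0.00 = 1.00
y → x = min(1, 1 − 0.09 + 0.92) = min(1, 1.83) = 1.00
(y → x) → y = min(1, 1 − 1.00 + 0.09) = min(1, 0.09) = 0.09
~~(x → x) ↔ ((y → x) → y) = 1 − |1.00 − 0.09| = 1 − 0.91 = 0.09
~(~~(x → x) ↔ ((y → x) → y)) = 1 − 0.09 = 0.91

0.91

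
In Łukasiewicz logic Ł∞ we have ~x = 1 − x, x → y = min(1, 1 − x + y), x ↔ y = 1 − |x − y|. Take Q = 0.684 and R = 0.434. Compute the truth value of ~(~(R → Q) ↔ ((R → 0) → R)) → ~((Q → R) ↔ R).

0.448

R → Q = min(1, 1 − 0.434 + 0.684) = min(1, 1.250) = 1.000
~(R → Q) = 1 − 1.000 = 0.000
R → 0 = min(1, 1 − 0.434 + 0.000) = min(1, 0.566) = 0.566
(R → 0) → R = min(1, 1 − 0.566 + 0.434) = min(1, 0.868) = 0.868
~(R → Q) ↔ ((R → 0) → R) = 1 − |0.000 − 0.868| = 1 − 0.868 = 0.132
~(~(R → Q) ↔ ((R → 0) → R)) = 1 − 0.132 = 0.868
Q → R = min(1, 1 − 0.684 + 0.434) = min(1, 0.750) = 0.750
(Q → R) ↔ R = 1 − |0.750 − 0.434| = 1 − 0.316 = 0.684
~((Q → R) ↔ R) = 1 − 0.684 = 0.316
~(~(R → Q) ↔ ((R → 0) → R)) → ~((Q → R) ↔ R) = min(1, 1 − 0.868 + 0.316) = min(1, 0.448) = 0.448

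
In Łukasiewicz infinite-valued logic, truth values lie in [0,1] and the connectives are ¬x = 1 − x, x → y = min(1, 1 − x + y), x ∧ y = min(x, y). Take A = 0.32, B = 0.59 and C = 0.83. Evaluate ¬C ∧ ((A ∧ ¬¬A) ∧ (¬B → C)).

0.17

¬C = 1 − 0.83 = 0.17
¬A = 1 − 0.32 = 0.68
¬¬A = 1 − 0.68 = 0.32
A ∧ ¬¬A = min(0.32, 0.32) = 0.32
¬B = 1 − 0.59 = 0.41
¬B → C = min(1, 1 − 0.41 + 0.83) = min(1, 1.42) = 1.00
(A ∧ ¬¬A) ∧ (¬B → C) = min(0.32, 1.00) = 0.32
¬C ∧ ((A ∧ ¬¬A) ∧ (¬B → C)) = min(0.17, 0.32) = 0.17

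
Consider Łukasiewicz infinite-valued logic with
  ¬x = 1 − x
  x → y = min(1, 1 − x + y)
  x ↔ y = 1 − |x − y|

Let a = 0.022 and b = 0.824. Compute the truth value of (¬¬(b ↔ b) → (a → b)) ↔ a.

0.022

b ↔ b = 1 − |0.824 − 0.824| = 1 − 0.000 = 1.000
¬(b ↔ b) = 1 − 1.000 = 0.000
¬¬(b ↔ b) = 1 − 0.000 = 1.000
a → b = min(1, 1 − 0.022 + 0.824) = min(1, 1.802) = 1.000
¬¬(b ↔ b) → (a → b) = min(1, 1 − 1.000 + 1.000) = min(1, 1.000) = 1.000
(¬¬(b ↔ b) → (a → b)) ↔ a = 1 − |1.000 − 0.022| = 1 − 0.978 = 0.022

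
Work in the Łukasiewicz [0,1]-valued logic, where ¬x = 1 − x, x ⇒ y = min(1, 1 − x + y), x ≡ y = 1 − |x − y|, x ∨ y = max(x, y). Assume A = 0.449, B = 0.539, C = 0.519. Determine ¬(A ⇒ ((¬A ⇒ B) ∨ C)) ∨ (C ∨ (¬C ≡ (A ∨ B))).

0.942

¬A = 1 − 0.449 = 0.551
¬A ⇒ B = min(1, 1 − 0.551 + 0.539) = min(1, 0.988) = 0.988
(¬A ⇒ B) ∨ C = max(0.988, 0.519) = 0.988
A ⇒ ((¬A ⇒ B) ∨ C) = min(1, 1 − 0.449 + 0.988) = min(1, 1.539) = 1.000
¬(A ⇒ ((¬A ⇒ B) ∨ C)) = 1 − 1.000 = 0.000
¬C = 1 − 0.519 = 0.481
A ∨ B = max(0.449, 0.539) = 0.539
¬C ≡ (A ∨ B) = 1 − |0.481 − 0.539| = 1 − 0.058 = 0.942
C ∨ (¬C ≡ (A ∨ B)) = max(0.519, 0.942) = 0.942
¬(A ⇒ ((¬A ⇒ B) ∨ C)) ∨ (C ∨ (¬C ≡ (A ∨ B))) = max(0.000, 0.942) = 0.942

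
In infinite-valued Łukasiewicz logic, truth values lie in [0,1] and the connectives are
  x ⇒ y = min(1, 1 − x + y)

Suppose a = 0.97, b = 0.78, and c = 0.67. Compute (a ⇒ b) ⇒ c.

0.86

a ⇒ b = min(1, 1 − 0.97 + 0.78) = min(1, 0.81) = 0.81
(a ⇒ b) ⇒ c = min(1, 1 − 0.81 + 0.67) = min(1, 0.86) = 0.86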